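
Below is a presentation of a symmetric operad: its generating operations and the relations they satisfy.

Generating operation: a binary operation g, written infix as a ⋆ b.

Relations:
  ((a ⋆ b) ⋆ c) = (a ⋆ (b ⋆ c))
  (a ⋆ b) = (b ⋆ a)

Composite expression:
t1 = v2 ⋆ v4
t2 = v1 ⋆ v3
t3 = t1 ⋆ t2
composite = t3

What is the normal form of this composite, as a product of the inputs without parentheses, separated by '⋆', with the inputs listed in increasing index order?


v1 ⋆ v2 ⋆ v3 ⋆ v4

Reordering under g is free, so list the v-inputs canonically.
(v2 ⋆ v4) unparenthesizes to v2 ⋆ v4
(v1 ⋆ v3) unparenthesizes to v1 ⋆ v3
((v2 ⋆ v4) ⋆ (v1 ⋆ v3)) unparenthesizes to v2 ⋆ v4 ⋆ v1 ⋆ v3
the factors in increasing index order: v1 ⋆ v2 ⋆ v3 ⋆ v4


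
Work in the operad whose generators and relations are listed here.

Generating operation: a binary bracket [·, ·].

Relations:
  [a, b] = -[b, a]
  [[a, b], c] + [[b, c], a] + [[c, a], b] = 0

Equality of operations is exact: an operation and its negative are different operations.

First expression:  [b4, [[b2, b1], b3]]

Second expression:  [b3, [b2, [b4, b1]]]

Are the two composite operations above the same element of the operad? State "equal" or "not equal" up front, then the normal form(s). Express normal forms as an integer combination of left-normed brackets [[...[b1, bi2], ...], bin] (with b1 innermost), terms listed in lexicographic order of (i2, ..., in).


The first expression reduces to [[[b1, b2], b3], b4]
The second expression reduces to -[[[b1, b4], b2], b3]
They disagree, so not equal.

not equal: they reduce to [[[b1, b2], b3], b4] and -[[[b1, b4], b2], b3]


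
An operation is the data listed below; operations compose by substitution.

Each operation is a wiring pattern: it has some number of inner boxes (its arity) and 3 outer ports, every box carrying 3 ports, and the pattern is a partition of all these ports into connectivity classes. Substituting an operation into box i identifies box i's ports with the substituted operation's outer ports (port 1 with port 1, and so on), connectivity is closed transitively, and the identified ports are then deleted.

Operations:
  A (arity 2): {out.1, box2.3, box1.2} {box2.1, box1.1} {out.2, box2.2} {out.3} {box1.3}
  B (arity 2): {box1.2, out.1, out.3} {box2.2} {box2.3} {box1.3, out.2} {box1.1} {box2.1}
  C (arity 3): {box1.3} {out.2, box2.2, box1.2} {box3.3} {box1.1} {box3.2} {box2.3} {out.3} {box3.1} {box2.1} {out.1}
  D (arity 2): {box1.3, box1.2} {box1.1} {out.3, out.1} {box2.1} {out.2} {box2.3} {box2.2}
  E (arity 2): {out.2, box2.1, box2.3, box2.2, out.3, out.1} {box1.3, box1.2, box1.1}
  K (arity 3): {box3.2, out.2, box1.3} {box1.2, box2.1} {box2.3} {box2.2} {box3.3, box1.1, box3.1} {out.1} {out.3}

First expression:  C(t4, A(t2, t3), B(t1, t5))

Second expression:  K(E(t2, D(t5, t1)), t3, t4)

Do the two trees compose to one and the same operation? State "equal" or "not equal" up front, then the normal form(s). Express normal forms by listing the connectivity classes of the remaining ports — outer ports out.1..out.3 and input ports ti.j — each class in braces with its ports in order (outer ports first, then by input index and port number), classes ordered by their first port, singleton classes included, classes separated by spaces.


not equal — first {out.1} {out.2, t3.2, t4.2} {out.3} {t1.1} {t1.2} {t1.3} {t2.1, t3.1} {t2.2, t3.3} {t2.3} {t4.1} {t4.3} {t5.1} {t5.2} {t5.3}, second {out.1} {out.2, t3.1, t4.1, t4.2, t4.3} {out.3} {t1.1} {t1.2} {t1.3} {t2.1, t2.2, t2.3} {t3.2} {t3.3} {t5.1} {t5.2, t5.3}

Reducing the first expression gives {out.1} {out.2, t3.2, t4.2} {out.3} {t1.1} {t1.2} {t1.3} {t2.1, t3.1} {t2.2, t3.3} {t2.3} {t4.1} {t4.3} {t5.1} {t5.2} {t5.3}
Reducing the second expression gives {out.1} {out.2, t3.1, t4.1, t4.2, t4.3} {out.3} {t1.1} {t1.2} {t1.3} {t2.1, t2.2, t2.3} {t3.2} {t3.3} {t5.1} {t5.2, t5.3}
The forms do not match — not equal.


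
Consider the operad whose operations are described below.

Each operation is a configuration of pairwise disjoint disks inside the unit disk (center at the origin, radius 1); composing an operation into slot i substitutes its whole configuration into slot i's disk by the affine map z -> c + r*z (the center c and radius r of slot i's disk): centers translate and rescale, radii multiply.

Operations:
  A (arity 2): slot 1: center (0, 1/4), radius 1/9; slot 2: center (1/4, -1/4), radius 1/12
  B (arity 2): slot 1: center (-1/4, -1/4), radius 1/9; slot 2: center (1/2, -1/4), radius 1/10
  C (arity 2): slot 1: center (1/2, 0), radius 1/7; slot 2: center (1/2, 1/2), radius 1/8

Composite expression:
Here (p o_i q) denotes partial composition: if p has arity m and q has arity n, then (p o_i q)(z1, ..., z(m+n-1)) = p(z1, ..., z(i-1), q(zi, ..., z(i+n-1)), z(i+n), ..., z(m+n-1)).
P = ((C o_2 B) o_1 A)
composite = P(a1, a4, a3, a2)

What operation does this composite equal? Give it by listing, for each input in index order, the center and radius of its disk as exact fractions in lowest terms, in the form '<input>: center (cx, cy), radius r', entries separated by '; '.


a1: center (1/2, 1/28), radius 1/63; a2: center (9/16, 15/32), radius 1/80; a3: center (15/32, 15/32), radius 1/72; a4: center (15/28, -1/28), radius 1/84

Follow each a-input down from C: c' goes to c + r*c', radius to r*r'.
a1: after 2 affine steps, its disk has center (1/2, 1/28), radius 1/63
a4: after 2 affine steps, its disk has center (15/28, -1/28), radius 1/84
a3: after 2 affine steps, its disk has center (15/32, 15/32), radius 1/72
a2: after 2 affine steps, its disk has center (9/16, 15/32), radius 1/80


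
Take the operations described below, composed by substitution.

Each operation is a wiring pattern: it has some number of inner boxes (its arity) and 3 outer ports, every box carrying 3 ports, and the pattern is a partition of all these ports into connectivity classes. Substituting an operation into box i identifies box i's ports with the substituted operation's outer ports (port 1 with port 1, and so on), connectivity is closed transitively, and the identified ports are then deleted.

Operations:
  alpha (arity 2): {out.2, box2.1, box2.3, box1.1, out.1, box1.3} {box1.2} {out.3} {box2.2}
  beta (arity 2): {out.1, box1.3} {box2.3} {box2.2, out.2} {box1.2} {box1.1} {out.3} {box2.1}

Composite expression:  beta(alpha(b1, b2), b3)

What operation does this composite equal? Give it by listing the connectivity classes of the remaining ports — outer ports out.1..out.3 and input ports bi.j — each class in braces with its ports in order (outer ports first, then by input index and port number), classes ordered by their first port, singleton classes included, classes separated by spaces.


Reachability decides: close wires over beta-identified ports.
composing alpha on (b1, b2), with out.j its own outer ports: {out.1, out.2, b1.1, b1.3, b2.1, b2.3} {out.3} {b1.2} {b2.2}
composing beta on (b1, b2, b3), with out.j its own outer ports: {out.1} {out.2, b3.2} {out.3} {b1.1, b1.3, b2.1, b2.3} {b1.2} {b2.2} {b3.1} {b3.3}

{out.1} {out.2, b3.2} {out.3} {b1.1, b1.3, b2.1, b2.3} {b1.2} {b2.2} {b3.1} {b3.3}


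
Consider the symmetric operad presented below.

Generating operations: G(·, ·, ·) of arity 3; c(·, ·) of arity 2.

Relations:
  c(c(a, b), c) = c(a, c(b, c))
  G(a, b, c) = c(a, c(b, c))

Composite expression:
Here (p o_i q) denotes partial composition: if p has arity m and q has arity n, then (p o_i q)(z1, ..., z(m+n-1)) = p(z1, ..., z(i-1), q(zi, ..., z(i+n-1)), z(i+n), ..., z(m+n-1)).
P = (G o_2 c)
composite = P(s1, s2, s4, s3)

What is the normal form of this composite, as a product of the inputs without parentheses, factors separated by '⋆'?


s1 ⋆ s2 ⋆ s4 ⋆ s3

Key point: G is associative — brackets drop, the s-order remains.
c(s2, s4) spells out as s2 ⋆ s4
G(s1, c(s2, s4), s3) spells out as s1 ⋆ s2 ⋆ s4 ⋆ s3


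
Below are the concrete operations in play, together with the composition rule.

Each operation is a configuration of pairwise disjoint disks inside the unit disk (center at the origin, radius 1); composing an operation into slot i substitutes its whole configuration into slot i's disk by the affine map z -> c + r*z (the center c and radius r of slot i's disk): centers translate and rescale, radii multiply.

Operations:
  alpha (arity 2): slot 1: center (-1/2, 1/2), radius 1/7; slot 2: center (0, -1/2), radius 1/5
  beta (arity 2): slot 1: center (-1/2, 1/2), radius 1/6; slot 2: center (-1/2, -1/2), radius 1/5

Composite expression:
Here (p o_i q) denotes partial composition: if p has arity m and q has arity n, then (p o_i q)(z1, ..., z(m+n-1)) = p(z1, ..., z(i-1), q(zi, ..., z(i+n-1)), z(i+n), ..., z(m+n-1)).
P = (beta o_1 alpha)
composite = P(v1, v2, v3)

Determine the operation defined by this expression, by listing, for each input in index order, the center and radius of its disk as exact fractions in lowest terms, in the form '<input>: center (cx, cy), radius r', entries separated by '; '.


v1: center (-7/12, 7/12), radius 1/42; v2: center (-1/2, 5/12), radius 1/30; v3: center (-1/2, -1/2), radius 1/5

Affine substitution under beta: radii multiply and v-centers shift.
for v1, the 2-step affine chain lands on center (-7/12, 7/12), radius 1/42
for v2, the 2-step affine chain lands on center (-1/2, 5/12), radius 1/30
for v3, the 1-step affine chain lands on center (-1/2, -1/2), radius 1/5


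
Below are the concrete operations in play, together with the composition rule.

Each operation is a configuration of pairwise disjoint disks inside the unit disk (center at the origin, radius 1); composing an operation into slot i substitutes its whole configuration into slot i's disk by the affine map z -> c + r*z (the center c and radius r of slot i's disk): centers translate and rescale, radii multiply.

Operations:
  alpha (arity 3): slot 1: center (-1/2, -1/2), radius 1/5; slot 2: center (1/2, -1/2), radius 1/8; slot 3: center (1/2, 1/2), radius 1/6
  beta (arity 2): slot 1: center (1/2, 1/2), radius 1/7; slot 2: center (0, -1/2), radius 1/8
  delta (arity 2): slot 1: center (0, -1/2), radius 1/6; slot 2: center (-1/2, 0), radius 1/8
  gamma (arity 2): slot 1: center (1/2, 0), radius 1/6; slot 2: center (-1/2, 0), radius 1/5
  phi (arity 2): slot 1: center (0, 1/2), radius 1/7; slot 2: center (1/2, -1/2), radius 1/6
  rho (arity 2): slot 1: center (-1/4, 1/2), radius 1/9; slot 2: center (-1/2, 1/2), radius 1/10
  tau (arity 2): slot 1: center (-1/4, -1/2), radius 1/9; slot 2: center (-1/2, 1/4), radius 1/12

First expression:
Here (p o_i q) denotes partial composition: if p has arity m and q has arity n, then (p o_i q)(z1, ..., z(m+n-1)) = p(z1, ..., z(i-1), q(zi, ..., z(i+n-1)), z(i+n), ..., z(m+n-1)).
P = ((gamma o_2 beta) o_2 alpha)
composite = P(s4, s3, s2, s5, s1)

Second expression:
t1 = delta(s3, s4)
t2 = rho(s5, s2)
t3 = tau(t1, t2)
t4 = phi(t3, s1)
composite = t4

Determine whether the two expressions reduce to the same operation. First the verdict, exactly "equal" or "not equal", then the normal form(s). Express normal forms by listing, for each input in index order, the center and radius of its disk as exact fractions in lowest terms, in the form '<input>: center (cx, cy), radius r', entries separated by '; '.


not equal: they reduce to s1: center (-1/2, -1/10), radius 1/40; s2: center (-27/70, 3/35), radius 1/280; s3: center (-29/70, 3/35), radius 1/175; s4: center (1/2, 0), radius 1/6; s5: center (-27/70, 4/35), radius 1/210 and s1: center (1/2, -1/2), radius 1/6; s2: center (-13/168, 13/24), radius 1/840; s3: center (-1/28, 53/126), radius 1/378; s4: center (-11/252, 3/7), radius 1/504; s5: center (-25/336, 13/24), radius 1/756


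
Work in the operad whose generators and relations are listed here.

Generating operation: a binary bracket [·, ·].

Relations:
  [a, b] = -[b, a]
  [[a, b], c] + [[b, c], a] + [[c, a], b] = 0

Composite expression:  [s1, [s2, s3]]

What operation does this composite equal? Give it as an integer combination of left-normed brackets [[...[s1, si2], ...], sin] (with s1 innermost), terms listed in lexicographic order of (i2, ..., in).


[[s1, s2], s3] - [[s1, s3], s2]

A multilinear Lie element is pinned by s1-initial words (s1 innermost).
Composite bracket: [s1, [s2, s3]]
Under [a, b] = ab - ba we get 4 signed associative words (2^2 = 4).
The s1-initial words carry the normal form:
  the word s1s2s3 carries sign +1 and contributes +[[s1, s2], s3]
  the word s1s3s2 carries sign -1 and contributes -[[s1, s3], s2]


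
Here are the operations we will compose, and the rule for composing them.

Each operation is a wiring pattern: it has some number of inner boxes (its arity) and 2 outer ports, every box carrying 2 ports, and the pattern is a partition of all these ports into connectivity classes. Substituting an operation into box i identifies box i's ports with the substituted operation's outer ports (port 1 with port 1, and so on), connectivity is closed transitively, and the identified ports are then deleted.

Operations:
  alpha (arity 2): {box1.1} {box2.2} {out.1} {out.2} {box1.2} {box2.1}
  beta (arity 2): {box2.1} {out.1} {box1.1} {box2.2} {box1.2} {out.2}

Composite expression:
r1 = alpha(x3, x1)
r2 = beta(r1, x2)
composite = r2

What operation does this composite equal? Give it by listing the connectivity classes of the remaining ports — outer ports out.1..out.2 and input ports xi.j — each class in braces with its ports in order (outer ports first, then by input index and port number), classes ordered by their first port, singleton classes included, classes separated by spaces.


{out.1} {out.2} {x1.1} {x1.2} {x2.1} {x2.2} {x3.1} {x3.2}


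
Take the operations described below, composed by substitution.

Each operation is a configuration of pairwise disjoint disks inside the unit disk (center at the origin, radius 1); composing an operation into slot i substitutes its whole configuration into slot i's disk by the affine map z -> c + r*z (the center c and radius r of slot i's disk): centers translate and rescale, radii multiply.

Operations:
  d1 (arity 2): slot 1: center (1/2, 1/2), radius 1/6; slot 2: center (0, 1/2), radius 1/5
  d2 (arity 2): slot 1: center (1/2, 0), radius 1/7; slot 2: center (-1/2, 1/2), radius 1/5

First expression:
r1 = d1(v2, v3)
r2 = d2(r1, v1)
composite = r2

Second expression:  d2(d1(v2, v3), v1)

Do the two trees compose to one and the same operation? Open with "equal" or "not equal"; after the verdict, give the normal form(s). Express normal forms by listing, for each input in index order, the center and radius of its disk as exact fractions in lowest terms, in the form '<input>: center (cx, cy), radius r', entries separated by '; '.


In normal form, the first expression is v1: center (-1/2, 1/2), radius 1/5; v2: center (4/7, 1/14), radius 1/42; v3: center (1/2, 1/14), radius 1/35
In normal form, the second expression is v1: center (-1/2, 1/2), radius 1/5; v2: center (4/7, 1/14), radius 1/42; v3: center (1/2, 1/14), radius 1/35
The normal forms match — equal.

equal — both sides give v1: center (-1/2, 1/2), radius 1/5; v2: center (4/7, 1/14), radius 1/42; v3: center (1/2, 1/14), radius 1/35


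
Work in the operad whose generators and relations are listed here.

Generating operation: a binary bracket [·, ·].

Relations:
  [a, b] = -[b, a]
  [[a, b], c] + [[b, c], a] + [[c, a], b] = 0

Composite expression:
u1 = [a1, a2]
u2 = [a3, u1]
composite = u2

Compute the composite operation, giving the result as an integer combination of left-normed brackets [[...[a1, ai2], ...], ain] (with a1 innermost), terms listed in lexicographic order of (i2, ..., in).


Left-normed coefficients sit on the a1-initial expansion words.
Composite bracket: [a3, [a1, a2]]
Expanding via [a, b] = ab - ba: 4 signed words (2^2 = 4).
Only words starting with a1 matter:
  from a1a2a3, sign -1: term -[[a1, a2], a3]

-[[a1, a2], a3]


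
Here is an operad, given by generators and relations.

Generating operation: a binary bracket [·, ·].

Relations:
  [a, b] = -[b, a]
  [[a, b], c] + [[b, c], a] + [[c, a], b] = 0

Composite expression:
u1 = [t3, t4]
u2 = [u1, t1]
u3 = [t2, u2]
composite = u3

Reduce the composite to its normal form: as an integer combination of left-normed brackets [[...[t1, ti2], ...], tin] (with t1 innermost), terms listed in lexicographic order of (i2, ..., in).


[[[t1, t3], t4], t2] - [[[t1, t4], t3], t2]


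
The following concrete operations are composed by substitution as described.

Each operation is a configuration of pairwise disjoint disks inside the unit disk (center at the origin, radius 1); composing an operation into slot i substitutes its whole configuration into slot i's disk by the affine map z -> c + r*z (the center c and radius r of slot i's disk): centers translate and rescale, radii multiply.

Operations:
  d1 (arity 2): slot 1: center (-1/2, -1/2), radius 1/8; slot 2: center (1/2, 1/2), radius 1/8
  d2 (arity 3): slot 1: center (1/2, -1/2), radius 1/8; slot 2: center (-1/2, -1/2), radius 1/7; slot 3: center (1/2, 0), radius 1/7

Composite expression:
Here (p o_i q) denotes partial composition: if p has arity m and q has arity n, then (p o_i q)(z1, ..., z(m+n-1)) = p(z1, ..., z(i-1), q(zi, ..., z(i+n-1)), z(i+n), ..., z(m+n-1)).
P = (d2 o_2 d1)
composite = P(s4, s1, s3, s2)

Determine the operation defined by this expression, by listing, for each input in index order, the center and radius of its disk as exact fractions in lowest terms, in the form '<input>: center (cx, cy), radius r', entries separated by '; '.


s1: center (-4/7, -4/7), radius 1/56; s2: center (1/2, 0), radius 1/7; s3: center (-3/7, -3/7), radius 1/56; s4: center (1/2, -1/2), radius 1/8

Affine substitution under d2: radii multiply and s-centers shift.
for s4, the 1-step affine chain lands on center (1/2, -1/2), radius 1/8
for s1, the 2-step affine chain lands on center (-4/7, -4/7), radius 1/56
for s3, the 2-step affine chain lands on center (-3/7, -3/7), radius 1/56
for s2, the 1-step affine chain lands on center (1/2, 0), radius 1/7


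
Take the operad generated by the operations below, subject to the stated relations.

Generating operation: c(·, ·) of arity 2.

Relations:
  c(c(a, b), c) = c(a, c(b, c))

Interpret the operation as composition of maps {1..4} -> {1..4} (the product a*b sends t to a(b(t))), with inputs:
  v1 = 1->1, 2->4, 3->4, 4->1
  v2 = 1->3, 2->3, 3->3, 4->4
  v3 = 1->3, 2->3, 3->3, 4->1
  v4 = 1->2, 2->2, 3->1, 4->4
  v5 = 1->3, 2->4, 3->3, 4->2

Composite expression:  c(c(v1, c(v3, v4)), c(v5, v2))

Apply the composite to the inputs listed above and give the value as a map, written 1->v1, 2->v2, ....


c(v3, v4) = 1->3, 2->3, 3->3, 4->1
c(v1, c(v3, v4)) = 1->4, 2->4, 3->4, 4->1
c(v5, v2) = 1->3, 2->3, 3->3, 4->2
c(c(v1, c(v3, v4)), c(v5, v2)) = 1->4, 2->4, 3->4, 4->4

1->4, 2->4, 3->4, 4->4


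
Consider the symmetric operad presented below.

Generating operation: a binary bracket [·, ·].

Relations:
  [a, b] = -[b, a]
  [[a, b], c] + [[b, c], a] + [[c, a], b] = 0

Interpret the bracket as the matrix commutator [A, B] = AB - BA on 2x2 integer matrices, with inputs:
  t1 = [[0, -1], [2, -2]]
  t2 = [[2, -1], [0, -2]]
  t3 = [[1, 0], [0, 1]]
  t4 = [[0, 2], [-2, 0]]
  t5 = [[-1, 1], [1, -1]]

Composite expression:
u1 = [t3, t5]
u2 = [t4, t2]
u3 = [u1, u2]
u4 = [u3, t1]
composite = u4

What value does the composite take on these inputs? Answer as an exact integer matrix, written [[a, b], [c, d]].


[[0, 0], [0, 0]]

[t3, t5] = [[0, 0], [0, 0]]
[t4, t2] = [[-2, -8], [-8, 2]]
[[t3, t5], [t4, t2]] = [[0, 0], [0, 0]]
[[[t3, t5], [t4, t2]], t1] = [[0, 0], [0, 0]]


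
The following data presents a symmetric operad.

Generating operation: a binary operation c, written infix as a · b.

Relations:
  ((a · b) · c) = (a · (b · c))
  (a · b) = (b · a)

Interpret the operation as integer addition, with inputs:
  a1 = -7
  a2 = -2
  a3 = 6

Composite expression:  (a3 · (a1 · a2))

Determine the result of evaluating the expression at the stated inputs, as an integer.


(a1 · a2) = -9
(a3 · (a1 · a2)) = -3

-3


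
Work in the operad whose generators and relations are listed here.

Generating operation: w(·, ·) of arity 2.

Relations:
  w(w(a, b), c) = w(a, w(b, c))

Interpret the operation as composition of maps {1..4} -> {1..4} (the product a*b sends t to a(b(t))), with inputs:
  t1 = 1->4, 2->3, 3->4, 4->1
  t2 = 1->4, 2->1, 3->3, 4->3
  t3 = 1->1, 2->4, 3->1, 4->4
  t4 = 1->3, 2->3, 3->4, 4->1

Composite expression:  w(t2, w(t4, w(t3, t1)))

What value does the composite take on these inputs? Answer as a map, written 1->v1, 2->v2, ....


w(t3, t1) = 1->4, 2->1, 3->4, 4->1
w(t4, w(t3, t1)) = 1->1, 2->3, 3->1, 4->3
w(t2, w(t4, w(t3, t1))) = 1->4, 2->3, 3->4, 4->3

1->4, 2->3, 3->4, 4->3


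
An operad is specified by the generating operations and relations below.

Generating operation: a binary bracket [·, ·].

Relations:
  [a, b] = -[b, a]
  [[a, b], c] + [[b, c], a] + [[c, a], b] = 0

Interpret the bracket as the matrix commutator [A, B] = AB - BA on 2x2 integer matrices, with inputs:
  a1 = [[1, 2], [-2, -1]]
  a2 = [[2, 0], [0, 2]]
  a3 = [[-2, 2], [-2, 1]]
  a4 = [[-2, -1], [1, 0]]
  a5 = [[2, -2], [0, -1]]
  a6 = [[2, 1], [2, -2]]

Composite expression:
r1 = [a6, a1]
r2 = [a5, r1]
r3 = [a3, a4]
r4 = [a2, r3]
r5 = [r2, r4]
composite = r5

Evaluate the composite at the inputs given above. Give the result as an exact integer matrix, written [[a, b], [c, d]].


[[0, 0], [0, 0]]


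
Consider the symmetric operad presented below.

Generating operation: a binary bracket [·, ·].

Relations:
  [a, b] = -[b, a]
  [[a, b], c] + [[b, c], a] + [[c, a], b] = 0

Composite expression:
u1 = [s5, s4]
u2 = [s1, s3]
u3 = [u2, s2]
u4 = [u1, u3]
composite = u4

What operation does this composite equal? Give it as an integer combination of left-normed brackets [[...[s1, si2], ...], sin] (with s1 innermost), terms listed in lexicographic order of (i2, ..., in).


Antisymmetry and Jacobi reduce to s1-anchored left-normed brackets.
Composite bracket: [[s5, s4], [[s1, s3], s2]]
The bracket unfolds into 16 signed words via [a, b] = ab - ba (2^4 = 16).
The s1-initial words carry the normal form:
  the word s1s3s2s4s5 carries sign +1 and contributes +[[[[s1, s3], s2], s4], s5]
  the word s1s3s2s5s4 carries sign -1 and contributes -[[[[s1, s3], s2], s5], s4]

[[[[s1, s3], s2], s4], s5] - [[[[s1, s3], s2], s5], s4]


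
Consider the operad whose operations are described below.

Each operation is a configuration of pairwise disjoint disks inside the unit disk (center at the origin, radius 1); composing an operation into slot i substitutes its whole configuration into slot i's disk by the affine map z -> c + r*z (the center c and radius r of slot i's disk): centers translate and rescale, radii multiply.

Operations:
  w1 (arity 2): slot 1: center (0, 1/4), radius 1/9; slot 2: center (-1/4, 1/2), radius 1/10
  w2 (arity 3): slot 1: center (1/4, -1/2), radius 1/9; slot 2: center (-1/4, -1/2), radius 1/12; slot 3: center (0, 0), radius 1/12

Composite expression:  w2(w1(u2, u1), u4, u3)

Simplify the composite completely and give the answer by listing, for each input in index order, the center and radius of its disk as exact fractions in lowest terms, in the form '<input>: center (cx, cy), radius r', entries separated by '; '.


u1: center (2/9, -4/9), radius 1/90; u2: center (1/4, -17/36), radius 1/81; u3: center (0, 0), radius 1/12; u4: center (-1/4, -1/2), radius 1/12

Nesting under w2 composes maps z -> c + r*z down each u-path.
input u2: applying the 2 nested substitutions gives center (1/4, -17/36), radius 1/81
input u1: applying the 2 nested substitutions gives center (2/9, -4/9), radius 1/90
input u4: applying the 1 nested substitution gives center (-1/4, -1/2), radius 1/12
input u3: applying the 1 nested substitution gives center (0, 0), radius 1/12


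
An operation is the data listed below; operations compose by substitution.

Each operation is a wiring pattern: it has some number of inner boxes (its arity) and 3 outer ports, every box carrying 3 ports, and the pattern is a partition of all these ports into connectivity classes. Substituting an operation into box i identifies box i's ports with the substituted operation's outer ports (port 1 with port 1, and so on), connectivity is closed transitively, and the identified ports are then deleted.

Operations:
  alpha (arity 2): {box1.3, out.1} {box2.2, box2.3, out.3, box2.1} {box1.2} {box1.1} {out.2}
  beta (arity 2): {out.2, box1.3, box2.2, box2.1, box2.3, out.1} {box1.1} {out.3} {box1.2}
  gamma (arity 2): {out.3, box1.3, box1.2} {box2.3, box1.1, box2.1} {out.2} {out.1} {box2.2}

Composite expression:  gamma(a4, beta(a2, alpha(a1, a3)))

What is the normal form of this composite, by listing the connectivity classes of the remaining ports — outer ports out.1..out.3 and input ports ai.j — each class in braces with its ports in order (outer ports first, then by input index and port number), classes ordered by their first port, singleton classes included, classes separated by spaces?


Two ports join when wires chain via gamma-identified ports.
the subtree at alpha composes to {out.1, a1.3} {out.2} {out.3, a3.1, a3.2, a3.3} {a1.1} {a1.2} on (a1, a3); out.j = own outer ports
the subtree at beta composes to {out.1, out.2, a1.3, a2.3, a3.1, a3.2, a3.3} {out.3} {a1.1} {a1.2} {a2.1} {a2.2} on (a2, a1, a3); out.j = own outer ports
the subtree at gamma composes to {out.1} {out.2} {out.3, a4.2, a4.3} {a1.1} {a1.2} {a1.3, a2.3, a3.1, a3.2, a3.3, a4.1} {a2.1} {a2.2} on (a4, a2, a1, a3); out.j = own outer ports

{out.1} {out.2} {out.3, a4.2, a4.3} {a1.1} {a1.2} {a1.3, a2.3, a3.1, a3.2, a3.3, a4.1} {a2.1} {a2.2}


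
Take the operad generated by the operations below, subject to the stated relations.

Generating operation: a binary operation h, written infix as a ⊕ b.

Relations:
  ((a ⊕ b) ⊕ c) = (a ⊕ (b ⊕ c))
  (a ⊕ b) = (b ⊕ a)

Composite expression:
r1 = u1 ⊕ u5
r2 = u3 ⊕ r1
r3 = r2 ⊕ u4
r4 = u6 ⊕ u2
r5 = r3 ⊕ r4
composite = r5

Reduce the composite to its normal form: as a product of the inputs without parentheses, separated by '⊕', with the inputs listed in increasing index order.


u1 ⊕ u2 ⊕ u3 ⊕ u4 ⊕ u5 ⊕ u6

Both nesting and order wash out for h; what remains is which u's occur.
(u1 ⊕ u5) flattens to u1 ⊕ u5
(u3 ⊕ (u1 ⊕ u5)) flattens to u3 ⊕ u1 ⊕ u5
((u3 ⊕ (u1 ⊕ u5)) ⊕ u4) flattens to u3 ⊕ u1 ⊕ u5 ⊕ u4
(u6 ⊕ u2) flattens to u6 ⊕ u2
(((u3 ⊕ (u1 ⊕ u5)) ⊕ u4) ⊕ (u6 ⊕ u2)) flattens to u3 ⊕ u1 ⊕ u5 ⊕ u4 ⊕ u6 ⊕ u2
the factors in increasing index order: u1 ⊕ u2 ⊕ u3 ⊕ u4 ⊕ u5 ⊕ u6


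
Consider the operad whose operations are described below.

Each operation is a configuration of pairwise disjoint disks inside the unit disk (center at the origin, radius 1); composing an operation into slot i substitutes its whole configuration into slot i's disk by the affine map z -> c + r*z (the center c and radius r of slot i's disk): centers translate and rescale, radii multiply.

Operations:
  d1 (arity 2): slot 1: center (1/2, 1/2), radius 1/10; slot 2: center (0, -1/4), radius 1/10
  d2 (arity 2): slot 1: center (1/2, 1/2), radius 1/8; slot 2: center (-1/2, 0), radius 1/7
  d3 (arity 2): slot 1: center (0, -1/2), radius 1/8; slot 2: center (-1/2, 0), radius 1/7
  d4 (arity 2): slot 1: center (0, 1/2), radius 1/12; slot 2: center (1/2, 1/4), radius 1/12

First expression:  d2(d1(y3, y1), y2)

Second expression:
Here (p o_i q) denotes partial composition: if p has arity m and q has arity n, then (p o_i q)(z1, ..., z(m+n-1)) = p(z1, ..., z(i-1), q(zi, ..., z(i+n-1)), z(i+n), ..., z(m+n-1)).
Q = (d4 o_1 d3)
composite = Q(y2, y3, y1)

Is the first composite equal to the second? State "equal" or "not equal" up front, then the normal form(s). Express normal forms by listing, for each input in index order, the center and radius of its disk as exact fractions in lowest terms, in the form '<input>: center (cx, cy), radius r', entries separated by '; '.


not equal; first: y1: center (1/2, 15/32), radius 1/80; y2: center (-1/2, 0), radius 1/7; y3: center (9/16, 9/16), radius 1/80; second: y1: center (1/2, 1/4), radius 1/12; y2: center (0, 11/24), radius 1/96; y3: center (-1/24, 1/2), radius 1/84


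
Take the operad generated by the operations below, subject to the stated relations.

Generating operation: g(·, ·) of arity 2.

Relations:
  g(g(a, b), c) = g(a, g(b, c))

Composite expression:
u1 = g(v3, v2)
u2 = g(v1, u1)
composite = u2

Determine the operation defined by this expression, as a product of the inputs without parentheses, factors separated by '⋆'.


v1 ⋆ v3 ⋆ v2


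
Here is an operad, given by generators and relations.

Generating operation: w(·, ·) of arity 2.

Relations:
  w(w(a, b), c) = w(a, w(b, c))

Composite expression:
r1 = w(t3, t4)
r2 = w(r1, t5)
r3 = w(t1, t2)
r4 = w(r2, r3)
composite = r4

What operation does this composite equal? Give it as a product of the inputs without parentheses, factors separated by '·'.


Every regrouping of w is equal, so read the t-inputs in written order.
w(t3, t4) unparenthesizes to t3 · t4
w(w(t3, t4), t5) unparenthesizes to t3 · t4 · t5
w(t1, t2) unparenthesizes to t1 · t2
w(w(w(t3, t4), t5), w(t1, t2)) unparenthesizes to t3 · t4 · t5 · t1 · t2

t3 · t4 · t5 · t1 · t2


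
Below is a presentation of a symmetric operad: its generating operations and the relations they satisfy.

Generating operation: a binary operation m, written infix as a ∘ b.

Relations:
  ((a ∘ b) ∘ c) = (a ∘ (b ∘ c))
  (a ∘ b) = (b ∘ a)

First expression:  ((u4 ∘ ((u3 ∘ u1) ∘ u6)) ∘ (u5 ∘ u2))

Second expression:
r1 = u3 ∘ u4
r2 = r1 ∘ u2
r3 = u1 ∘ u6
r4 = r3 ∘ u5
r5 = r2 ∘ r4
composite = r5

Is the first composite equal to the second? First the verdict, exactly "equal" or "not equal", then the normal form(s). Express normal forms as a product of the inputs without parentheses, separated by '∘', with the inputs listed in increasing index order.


equal; both compose to u1 ∘ u2 ∘ u3 ∘ u4 ∘ u5 ∘ u6

In normal form, the first expression is u1 ∘ u2 ∘ u3 ∘ u4 ∘ u5 ∘ u6
In normal form, the second expression is u1 ∘ u2 ∘ u3 ∘ u4 ∘ u5 ∘ u6
One common form — equal.


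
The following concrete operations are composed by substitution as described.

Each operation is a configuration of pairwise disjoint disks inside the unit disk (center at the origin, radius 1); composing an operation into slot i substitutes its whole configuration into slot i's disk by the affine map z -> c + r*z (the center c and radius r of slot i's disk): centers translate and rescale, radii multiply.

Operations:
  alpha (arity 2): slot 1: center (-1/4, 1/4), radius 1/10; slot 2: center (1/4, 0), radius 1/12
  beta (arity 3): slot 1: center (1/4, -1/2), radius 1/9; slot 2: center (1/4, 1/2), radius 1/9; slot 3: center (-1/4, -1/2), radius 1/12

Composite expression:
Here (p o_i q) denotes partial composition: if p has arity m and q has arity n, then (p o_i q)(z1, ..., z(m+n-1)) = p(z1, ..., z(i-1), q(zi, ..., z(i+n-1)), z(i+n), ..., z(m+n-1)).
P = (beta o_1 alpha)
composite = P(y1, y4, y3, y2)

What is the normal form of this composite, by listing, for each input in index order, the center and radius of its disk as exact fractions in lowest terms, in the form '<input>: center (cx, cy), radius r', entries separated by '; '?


y1: center (2/9, -17/36), radius 1/90; y2: center (-1/4, -1/2), radius 1/12; y3: center (1/4, 1/2), radius 1/9; y4: center (5/18, -1/2), radius 1/108

Nesting under beta composes maps z -> c + r*z down each y-path.
tracing y1 down its 2-map path: center (2/9, -17/36), radius 1/90
tracing y4 down its 2-map path: center (5/18, -1/2), radius 1/108
tracing y3 down its 1-map path: center (1/4, 1/2), radius 1/9
tracing y2 down its 1-map path: center (-1/4, -1/2), radius 1/12


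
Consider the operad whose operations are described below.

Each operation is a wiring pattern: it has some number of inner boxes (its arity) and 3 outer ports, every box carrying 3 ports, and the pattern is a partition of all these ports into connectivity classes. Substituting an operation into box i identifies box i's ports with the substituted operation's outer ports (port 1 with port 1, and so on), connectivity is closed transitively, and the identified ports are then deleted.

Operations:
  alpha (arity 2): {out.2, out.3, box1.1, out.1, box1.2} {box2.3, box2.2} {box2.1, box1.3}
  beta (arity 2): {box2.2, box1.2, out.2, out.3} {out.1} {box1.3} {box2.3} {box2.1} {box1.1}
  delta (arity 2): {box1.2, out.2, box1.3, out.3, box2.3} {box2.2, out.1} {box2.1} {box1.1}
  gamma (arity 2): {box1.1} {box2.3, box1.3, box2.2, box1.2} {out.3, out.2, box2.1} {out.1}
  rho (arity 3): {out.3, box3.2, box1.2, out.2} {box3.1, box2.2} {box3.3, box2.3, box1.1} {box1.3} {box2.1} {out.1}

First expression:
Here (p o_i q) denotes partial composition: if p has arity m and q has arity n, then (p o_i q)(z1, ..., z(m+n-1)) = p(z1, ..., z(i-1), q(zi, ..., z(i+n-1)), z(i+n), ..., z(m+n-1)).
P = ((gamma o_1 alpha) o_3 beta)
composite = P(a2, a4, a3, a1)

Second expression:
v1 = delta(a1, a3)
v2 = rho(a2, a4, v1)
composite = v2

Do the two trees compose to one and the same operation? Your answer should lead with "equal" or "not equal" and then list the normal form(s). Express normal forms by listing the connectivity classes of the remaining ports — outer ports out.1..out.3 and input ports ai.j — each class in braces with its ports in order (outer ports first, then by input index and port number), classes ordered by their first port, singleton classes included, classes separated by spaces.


The first expression, normalized: {out.1} {out.2, out.3} {a1.1} {a1.2, a2.1, a2.2, a3.2} {a1.3} {a2.3, a4.1} {a3.1} {a3.3} {a4.2, a4.3}
The second expression, normalized: {out.1} {out.2, out.3, a1.2, a1.3, a2.1, a2.2, a3.3, a4.3} {a1.1} {a2.3} {a3.1} {a3.2, a4.2} {a4.1}
Distinct normal forms: not equal.

not equal — first {out.1} {out.2, out.3} {a1.1} {a1.2, a2.1, a2.2, a3.2} {a1.3} {a2.3, a4.1} {a3.1} {a3.3} {a4.2, a4.3}, second {out.1} {out.2, out.3, a1.2, a1.3, a2.1, a2.2, a3.3, a4.3} {a1.1} {a2.3} {a3.1} {a3.2, a4.2} {a4.1}


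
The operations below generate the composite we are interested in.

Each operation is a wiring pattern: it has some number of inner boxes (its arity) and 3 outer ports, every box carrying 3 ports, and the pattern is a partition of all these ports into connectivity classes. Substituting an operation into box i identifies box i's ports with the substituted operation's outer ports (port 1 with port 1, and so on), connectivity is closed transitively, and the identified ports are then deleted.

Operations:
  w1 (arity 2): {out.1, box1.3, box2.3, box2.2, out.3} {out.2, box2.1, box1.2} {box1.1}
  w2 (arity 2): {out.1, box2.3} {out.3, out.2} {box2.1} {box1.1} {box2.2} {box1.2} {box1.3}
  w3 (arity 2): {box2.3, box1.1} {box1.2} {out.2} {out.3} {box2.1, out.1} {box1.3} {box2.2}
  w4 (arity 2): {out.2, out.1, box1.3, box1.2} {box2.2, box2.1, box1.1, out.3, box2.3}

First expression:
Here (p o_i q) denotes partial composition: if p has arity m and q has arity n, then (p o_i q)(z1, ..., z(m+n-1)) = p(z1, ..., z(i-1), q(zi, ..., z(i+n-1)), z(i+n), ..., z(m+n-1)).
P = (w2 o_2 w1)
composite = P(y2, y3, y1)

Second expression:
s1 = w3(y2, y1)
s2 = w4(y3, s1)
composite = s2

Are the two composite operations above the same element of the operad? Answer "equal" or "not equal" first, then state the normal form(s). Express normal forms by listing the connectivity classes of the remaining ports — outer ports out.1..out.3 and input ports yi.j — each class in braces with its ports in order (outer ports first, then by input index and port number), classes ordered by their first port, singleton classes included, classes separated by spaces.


not equal; first: {out.1, y1.2, y1.3, y3.3} {out.2, out.3} {y1.1, y3.2} {y2.1} {y2.2} {y2.3} {y3.1}; second: {out.1, out.2, y3.2, y3.3} {out.3, y1.1, y3.1} {y1.2} {y1.3, y2.1} {y2.2} {y2.3}


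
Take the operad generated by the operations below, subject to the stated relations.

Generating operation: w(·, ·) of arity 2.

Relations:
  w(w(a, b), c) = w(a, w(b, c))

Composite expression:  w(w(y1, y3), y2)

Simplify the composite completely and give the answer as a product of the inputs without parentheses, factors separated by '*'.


y1 * y3 * y2

All parenthesizations of w agree; list the y-inputs left to right.
w(y1, y3) linearizes to y1 * y3
w(w(y1, y3), y2) linearizes to y1 * y3 * y2


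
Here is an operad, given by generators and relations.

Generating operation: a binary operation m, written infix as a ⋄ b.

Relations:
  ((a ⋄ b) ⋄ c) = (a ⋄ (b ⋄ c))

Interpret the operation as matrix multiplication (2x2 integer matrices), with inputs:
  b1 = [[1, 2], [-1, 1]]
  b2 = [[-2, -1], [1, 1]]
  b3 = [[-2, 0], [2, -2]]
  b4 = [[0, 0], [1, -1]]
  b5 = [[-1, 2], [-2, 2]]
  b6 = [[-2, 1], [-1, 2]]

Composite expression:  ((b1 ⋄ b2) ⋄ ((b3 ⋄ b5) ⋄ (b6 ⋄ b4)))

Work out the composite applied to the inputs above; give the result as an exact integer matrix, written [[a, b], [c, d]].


(b1 ⋄ b2) = [[0, 1], [3, 2]]
(b3 ⋄ b5) = [[2, -4], [2, 0]]
(b6 ⋄ b4) = [[1, -1], [2, -2]]
((b3 ⋄ b5) ⋄ (b6 ⋄ b4)) = [[-6, 6], [2, -2]]
((b1 ⋄ b2) ⋄ ((b3 ⋄ b5) ⋄ (b6 ⋄ b4))) = [[2, -2], [-14, 14]]

[[2, -2], [-14, 14]]


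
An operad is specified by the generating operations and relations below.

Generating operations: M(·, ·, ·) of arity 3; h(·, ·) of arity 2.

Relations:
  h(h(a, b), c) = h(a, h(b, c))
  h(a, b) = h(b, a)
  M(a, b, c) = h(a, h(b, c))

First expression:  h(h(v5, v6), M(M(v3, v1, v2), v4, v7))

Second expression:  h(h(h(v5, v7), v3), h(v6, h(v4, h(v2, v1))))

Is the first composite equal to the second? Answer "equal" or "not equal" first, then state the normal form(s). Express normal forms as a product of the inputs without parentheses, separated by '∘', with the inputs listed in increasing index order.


equal: each reduces to v1 ∘ v2 ∘ v3 ∘ v4 ∘ v5 ∘ v6 ∘ v7

Reducing the first expression gives v1 ∘ v2 ∘ v3 ∘ v4 ∘ v5 ∘ v6 ∘ v7
Reducing the second expression gives v1 ∘ v2 ∘ v3 ∘ v4 ∘ v5 ∘ v6 ∘ v7
One common form — equal.


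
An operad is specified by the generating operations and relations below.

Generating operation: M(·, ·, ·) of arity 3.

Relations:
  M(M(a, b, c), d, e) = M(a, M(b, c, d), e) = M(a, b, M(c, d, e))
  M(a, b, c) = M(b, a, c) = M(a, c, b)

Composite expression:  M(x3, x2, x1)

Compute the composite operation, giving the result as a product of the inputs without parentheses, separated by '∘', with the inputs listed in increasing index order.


Key point: M commutes, so take the x-inputs in any fixed order.
M(x3, x2, x1) flattens to x3 ∘ x2 ∘ x1
rearranged into index order: x1 ∘ x2 ∘ x3

x1 ∘ x2 ∘ x3


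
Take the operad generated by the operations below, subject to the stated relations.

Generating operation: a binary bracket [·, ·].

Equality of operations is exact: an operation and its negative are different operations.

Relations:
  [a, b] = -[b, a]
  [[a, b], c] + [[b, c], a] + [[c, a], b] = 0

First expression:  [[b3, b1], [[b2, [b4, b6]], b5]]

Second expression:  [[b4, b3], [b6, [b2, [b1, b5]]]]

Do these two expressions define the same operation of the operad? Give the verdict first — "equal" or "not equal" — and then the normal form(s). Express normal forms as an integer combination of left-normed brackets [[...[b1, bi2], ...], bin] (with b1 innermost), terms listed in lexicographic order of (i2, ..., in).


The first expression, normalized: -[[[[[b1, b3], b2], b4], b6], b5] + [[[[[b1, b3], b2], b6], b4], b5] + [[[[[b1, b3], b4], b6], b2], b5] + [[[[[b1, b3], b5], b2], b4], b6] - [[[[[b1, b3], b5], b2], b6], b4] - [[[[[b1, b3], b5], b4], b6], b2] + [[[[[b1, b3], b5], b6], b4], b2] - [[[[[b1, b3], b6], b4], b2], b5]
The second expression, normalized: [[[[[b1, b5], b2], b6], b3], b4] - [[[[[b1, b5], b2], b6], b4], b3]
Different reductions; not equal.

not equal; the first gives -[[[[[b1, b3], b2], b4], b6], b5] + [[[[[b1, b3], b2], b6], b4], b5] + [[[[[b1, b3], b4], b6], b2], b5] + [[[[[b1, b3], b5], b2], b4], b6] - [[[[[b1, b3], b5], b2], b6], b4] - [[[[[b1, b3], b5], b4], b6], b2] + [[[[[b1, b3], b5], b6], b4], b2] - [[[[[b1, b3], b6], b4], b2], b5] and the second [[[[[b1, b5], b2], b6], b3], b4] - [[[[[b1, b5], b2], b6], b4], b3]
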